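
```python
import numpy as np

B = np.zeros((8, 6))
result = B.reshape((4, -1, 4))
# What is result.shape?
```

(4, 3, 4)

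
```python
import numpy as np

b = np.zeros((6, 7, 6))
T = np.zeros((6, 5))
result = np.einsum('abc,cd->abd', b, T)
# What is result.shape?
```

(6, 7, 5)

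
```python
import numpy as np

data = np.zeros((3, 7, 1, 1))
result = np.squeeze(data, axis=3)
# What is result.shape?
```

(3, 7, 1)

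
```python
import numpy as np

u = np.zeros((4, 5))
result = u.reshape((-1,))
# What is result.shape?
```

(20,)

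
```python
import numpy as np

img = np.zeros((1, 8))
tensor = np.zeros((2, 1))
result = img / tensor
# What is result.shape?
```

(2, 8)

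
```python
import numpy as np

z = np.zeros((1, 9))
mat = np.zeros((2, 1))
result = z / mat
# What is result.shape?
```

(2, 9)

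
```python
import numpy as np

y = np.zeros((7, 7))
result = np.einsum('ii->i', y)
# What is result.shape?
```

(7,)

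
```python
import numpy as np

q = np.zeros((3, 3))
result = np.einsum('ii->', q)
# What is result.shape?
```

()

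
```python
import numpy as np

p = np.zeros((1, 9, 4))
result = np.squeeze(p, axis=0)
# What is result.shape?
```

(9, 4)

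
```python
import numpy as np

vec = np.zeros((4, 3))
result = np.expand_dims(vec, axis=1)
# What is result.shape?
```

(4, 1, 3)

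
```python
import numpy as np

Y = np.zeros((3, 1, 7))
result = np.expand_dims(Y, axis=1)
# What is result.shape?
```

(3, 1, 1, 7)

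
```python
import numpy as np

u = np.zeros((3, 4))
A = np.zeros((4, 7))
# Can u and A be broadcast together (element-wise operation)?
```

No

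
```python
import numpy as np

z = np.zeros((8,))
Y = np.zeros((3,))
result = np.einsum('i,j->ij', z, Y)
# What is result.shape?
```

(8, 3)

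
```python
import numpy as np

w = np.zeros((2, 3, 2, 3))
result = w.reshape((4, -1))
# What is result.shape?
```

(4, 9)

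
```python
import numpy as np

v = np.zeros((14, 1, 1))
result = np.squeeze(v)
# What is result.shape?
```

(14,)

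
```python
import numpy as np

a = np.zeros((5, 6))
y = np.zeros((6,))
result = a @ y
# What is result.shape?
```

(5,)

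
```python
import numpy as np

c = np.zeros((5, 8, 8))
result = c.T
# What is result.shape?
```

(8, 8, 5)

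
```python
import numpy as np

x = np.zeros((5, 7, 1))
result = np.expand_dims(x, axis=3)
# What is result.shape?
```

(5, 7, 1, 1)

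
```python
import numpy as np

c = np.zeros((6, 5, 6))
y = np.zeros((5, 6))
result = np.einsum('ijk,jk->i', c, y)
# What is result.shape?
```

(6,)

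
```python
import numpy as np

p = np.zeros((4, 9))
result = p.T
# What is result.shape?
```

(9, 4)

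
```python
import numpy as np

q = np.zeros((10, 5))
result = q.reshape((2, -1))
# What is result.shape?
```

(2, 25)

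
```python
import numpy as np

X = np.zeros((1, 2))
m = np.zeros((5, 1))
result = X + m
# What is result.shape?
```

(5, 2)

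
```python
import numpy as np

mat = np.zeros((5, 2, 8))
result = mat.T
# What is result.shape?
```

(8, 2, 5)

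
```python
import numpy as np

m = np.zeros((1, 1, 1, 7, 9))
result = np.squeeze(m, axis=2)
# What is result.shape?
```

(1, 1, 7, 9)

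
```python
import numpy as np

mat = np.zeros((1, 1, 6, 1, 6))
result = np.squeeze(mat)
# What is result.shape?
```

(6, 6)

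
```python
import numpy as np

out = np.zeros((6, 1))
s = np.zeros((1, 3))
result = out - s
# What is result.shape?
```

(6, 3)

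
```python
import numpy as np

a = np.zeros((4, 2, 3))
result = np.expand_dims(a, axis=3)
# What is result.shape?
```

(4, 2, 3, 1)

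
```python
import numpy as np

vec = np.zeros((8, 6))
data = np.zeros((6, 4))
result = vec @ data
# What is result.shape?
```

(8, 4)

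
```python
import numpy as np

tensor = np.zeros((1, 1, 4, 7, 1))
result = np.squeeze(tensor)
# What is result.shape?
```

(4, 7)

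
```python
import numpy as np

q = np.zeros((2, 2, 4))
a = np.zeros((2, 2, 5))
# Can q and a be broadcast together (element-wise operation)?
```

No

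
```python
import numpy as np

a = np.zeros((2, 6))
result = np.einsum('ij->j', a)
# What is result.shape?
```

(6,)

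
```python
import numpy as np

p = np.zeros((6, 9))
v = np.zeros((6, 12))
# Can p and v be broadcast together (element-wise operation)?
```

No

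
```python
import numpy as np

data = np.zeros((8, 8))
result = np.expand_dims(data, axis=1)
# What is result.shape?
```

(8, 1, 8)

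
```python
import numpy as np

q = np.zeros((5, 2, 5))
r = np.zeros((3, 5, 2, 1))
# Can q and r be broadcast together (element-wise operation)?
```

Yes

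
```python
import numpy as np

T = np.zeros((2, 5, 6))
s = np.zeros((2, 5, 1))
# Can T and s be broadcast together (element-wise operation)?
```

Yes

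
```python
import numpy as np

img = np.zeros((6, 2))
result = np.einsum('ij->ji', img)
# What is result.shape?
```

(2, 6)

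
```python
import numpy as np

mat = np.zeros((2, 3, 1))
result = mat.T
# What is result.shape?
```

(1, 3, 2)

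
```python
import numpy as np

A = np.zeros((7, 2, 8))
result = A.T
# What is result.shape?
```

(8, 2, 7)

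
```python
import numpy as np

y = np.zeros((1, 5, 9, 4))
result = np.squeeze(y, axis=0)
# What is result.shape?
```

(5, 9, 4)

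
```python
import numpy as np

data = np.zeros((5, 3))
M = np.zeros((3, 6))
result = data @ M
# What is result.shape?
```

(5, 6)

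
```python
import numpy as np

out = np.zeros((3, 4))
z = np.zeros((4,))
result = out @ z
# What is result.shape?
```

(3,)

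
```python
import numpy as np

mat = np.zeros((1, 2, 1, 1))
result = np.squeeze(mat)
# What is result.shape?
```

(2,)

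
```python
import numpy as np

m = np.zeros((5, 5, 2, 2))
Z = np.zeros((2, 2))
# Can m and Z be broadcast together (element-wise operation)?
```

Yes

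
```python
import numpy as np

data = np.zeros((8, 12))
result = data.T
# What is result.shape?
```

(12, 8)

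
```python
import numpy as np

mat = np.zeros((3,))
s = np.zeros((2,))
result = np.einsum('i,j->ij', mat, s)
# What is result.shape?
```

(3, 2)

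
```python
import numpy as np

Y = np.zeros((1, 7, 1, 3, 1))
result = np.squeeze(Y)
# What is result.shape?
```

(7, 3)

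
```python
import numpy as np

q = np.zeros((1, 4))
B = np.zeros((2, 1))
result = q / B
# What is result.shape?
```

(2, 4)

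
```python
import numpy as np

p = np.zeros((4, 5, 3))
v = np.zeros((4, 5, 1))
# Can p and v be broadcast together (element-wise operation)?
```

Yes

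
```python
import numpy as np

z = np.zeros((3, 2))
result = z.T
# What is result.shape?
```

(2, 3)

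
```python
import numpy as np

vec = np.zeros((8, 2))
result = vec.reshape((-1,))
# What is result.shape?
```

(16,)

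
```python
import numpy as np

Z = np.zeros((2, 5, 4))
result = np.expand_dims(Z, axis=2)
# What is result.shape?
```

(2, 5, 1, 4)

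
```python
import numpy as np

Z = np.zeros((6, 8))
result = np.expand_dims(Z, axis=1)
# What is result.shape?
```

(6, 1, 8)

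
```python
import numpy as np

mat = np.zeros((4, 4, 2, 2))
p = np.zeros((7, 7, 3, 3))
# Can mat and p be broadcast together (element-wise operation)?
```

No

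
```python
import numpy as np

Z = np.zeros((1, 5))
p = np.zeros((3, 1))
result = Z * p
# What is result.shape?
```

(3, 5)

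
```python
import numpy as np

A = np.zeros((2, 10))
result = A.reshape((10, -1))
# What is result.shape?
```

(10, 2)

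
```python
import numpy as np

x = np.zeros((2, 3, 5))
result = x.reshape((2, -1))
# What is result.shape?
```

(2, 15)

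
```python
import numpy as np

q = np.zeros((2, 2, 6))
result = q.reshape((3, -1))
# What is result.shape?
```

(3, 8)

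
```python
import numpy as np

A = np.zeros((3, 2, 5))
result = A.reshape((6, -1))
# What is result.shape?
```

(6, 5)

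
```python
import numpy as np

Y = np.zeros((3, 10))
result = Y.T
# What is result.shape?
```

(10, 3)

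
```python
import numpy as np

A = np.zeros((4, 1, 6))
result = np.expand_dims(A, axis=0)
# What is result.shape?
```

(1, 4, 1, 6)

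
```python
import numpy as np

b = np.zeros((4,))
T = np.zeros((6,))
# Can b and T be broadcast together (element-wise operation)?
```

No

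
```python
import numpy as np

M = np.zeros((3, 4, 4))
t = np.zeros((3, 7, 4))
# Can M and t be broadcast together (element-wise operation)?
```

No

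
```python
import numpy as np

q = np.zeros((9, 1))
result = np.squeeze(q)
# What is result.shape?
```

(9,)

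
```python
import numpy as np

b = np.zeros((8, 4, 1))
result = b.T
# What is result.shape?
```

(1, 4, 8)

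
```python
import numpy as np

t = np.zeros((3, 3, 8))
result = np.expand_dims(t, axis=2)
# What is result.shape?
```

(3, 3, 1, 8)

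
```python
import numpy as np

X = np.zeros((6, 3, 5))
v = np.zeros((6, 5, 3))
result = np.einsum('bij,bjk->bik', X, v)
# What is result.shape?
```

(6, 3, 3)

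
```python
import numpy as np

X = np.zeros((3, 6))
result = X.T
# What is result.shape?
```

(6, 3)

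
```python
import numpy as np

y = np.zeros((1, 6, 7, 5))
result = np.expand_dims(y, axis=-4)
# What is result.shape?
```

(1, 1, 6, 7, 5)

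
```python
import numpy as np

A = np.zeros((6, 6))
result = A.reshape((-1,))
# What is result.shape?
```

(36,)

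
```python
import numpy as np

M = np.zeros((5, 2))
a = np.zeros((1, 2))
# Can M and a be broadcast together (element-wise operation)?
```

Yes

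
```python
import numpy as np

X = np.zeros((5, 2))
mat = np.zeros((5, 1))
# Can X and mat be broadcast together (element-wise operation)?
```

Yes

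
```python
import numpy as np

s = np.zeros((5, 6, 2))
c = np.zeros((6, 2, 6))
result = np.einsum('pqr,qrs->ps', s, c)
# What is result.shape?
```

(5, 6)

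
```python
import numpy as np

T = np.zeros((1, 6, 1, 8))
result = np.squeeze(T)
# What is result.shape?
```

(6, 8)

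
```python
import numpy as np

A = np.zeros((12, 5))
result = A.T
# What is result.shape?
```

(5, 12)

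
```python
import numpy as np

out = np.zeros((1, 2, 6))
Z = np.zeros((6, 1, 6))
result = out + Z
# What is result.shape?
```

(6, 2, 6)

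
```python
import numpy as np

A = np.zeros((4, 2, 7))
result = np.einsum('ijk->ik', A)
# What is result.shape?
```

(4, 7)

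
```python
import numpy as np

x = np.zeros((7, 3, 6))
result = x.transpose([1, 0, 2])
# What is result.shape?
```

(3, 7, 6)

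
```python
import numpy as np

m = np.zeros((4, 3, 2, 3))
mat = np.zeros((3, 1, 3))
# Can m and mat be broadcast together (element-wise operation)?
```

Yes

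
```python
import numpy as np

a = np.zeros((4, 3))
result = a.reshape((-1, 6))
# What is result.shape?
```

(2, 6)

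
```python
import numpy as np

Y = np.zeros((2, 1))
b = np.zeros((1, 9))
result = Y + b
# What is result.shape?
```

(2, 9)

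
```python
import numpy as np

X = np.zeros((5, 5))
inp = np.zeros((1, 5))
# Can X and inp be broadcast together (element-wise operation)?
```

Yes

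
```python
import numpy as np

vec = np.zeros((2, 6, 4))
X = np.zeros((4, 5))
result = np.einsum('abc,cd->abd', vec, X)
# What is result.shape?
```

(2, 6, 5)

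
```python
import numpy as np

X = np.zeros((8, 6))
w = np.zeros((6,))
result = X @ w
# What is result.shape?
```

(8,)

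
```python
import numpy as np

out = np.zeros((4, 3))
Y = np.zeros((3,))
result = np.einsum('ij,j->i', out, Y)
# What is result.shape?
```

(4,)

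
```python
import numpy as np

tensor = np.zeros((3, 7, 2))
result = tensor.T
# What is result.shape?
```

(2, 7, 3)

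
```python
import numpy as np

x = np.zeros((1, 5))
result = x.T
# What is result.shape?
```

(5, 1)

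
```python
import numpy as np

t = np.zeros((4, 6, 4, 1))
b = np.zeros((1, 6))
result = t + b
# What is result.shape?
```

(4, 6, 4, 6)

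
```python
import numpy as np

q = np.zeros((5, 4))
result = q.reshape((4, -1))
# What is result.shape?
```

(4, 5)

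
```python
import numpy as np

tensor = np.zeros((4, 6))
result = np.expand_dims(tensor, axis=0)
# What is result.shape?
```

(1, 4, 6)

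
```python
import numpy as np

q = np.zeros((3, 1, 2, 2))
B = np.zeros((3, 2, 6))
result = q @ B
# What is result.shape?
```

(3, 3, 2, 6)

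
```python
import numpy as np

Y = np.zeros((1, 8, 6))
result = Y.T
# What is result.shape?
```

(6, 8, 1)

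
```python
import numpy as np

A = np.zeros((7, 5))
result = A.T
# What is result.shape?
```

(5, 7)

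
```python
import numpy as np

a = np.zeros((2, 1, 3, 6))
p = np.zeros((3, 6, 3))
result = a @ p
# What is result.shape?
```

(2, 3, 3, 3)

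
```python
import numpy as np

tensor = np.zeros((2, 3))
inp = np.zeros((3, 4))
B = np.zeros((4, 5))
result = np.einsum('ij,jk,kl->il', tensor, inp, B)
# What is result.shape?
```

(2, 5)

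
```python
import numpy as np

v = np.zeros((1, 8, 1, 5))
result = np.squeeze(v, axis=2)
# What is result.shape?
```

(1, 8, 5)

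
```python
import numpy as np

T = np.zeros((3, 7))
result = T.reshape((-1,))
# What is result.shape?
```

(21,)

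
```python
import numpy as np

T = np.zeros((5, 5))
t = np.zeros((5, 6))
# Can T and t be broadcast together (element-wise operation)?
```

No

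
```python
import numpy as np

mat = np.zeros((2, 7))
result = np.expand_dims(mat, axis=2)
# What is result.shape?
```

(2, 7, 1)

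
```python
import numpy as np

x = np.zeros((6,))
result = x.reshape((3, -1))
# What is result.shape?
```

(3, 2)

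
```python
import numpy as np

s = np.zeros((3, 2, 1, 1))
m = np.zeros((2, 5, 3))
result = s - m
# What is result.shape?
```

(3, 2, 5, 3)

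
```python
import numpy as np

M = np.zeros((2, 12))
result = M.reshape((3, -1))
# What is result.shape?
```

(3, 8)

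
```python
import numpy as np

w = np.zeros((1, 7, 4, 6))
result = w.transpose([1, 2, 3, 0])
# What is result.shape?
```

(7, 4, 6, 1)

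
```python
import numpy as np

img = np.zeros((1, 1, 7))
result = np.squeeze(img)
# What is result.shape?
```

(7,)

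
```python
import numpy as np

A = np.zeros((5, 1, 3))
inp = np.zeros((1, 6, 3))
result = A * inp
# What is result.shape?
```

(5, 6, 3)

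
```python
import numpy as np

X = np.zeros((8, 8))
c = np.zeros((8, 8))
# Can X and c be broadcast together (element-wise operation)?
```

Yes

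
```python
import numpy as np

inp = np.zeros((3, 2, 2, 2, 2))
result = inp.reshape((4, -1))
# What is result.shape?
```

(4, 12)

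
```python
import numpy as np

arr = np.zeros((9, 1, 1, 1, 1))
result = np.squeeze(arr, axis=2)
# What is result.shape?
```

(9, 1, 1, 1)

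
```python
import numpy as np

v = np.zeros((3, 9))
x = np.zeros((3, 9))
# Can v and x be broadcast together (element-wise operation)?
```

Yes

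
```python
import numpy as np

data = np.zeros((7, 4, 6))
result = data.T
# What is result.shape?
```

(6, 4, 7)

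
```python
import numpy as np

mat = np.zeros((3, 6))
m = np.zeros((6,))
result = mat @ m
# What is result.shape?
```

(3,)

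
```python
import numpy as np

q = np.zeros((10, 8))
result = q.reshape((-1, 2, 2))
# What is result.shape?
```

(20, 2, 2)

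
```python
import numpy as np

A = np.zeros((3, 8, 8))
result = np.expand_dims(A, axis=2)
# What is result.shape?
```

(3, 8, 1, 8)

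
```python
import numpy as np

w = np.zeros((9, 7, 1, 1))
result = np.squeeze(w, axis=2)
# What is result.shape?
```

(9, 7, 1)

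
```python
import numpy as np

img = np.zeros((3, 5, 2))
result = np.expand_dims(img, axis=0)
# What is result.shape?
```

(1, 3, 5, 2)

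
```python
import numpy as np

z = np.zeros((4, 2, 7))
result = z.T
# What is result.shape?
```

(7, 2, 4)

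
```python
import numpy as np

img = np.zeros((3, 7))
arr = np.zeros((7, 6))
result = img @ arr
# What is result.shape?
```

(3, 6)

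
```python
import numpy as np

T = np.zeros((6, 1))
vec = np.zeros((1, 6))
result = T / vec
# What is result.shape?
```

(6, 6)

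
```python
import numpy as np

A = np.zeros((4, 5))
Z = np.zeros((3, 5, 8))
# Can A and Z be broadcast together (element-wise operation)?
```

No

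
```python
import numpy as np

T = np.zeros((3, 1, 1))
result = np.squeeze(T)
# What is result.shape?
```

(3,)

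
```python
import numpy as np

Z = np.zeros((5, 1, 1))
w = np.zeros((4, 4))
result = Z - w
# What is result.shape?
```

(5, 4, 4)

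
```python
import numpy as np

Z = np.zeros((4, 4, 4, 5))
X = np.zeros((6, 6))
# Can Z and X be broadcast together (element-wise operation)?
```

No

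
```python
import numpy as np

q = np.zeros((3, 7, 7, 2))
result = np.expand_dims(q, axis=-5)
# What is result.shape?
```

(1, 3, 7, 7, 2)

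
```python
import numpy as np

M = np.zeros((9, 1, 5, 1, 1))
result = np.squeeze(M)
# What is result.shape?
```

(9, 5)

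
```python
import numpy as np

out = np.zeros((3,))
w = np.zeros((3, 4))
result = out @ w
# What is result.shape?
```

(4,)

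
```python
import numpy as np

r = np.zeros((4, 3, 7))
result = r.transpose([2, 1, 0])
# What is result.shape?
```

(7, 3, 4)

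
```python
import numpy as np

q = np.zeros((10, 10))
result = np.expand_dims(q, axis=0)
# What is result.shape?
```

(1, 10, 10)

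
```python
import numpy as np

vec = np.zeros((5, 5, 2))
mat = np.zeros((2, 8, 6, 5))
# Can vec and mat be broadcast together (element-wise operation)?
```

No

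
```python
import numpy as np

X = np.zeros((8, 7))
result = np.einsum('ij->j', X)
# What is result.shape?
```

(7,)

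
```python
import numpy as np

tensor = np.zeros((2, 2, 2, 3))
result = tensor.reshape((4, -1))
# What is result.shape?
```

(4, 6)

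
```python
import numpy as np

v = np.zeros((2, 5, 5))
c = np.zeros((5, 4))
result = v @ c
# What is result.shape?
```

(2, 5, 4)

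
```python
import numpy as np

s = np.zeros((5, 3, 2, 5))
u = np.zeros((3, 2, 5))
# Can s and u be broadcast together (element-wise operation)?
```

Yes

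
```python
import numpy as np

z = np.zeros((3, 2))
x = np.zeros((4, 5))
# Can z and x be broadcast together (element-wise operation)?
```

No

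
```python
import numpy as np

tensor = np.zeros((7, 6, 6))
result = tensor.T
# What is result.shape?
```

(6, 6, 7)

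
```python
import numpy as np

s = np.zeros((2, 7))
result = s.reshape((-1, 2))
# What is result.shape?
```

(7, 2)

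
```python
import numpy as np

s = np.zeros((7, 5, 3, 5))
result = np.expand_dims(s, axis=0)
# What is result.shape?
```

(1, 7, 5, 3, 5)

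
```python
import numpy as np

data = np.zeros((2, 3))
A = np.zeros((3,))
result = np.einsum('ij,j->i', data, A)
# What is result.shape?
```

(2,)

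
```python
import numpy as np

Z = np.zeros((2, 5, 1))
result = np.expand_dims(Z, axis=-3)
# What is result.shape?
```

(2, 1, 5, 1)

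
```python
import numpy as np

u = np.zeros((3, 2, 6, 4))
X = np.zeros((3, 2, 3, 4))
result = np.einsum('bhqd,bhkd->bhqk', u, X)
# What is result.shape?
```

(3, 2, 6, 3)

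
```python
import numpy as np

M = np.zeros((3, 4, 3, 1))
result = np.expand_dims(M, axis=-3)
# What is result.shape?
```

(3, 4, 1, 3, 1)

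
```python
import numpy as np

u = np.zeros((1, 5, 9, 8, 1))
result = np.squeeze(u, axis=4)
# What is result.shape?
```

(1, 5, 9, 8)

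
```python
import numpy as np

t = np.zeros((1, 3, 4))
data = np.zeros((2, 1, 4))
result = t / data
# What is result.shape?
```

(2, 3, 4)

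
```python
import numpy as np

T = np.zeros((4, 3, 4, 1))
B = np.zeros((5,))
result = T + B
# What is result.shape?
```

(4, 3, 4, 5)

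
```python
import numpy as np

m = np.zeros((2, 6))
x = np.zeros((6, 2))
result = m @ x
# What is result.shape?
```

(2, 2)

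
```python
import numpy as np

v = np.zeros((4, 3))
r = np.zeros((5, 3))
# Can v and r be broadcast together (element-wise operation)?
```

No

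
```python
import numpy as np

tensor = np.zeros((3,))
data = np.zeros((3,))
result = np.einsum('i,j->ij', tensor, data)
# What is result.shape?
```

(3, 3)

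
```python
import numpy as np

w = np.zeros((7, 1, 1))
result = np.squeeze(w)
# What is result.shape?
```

(7,)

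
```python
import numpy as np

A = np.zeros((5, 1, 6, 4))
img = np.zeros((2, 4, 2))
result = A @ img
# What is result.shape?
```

(5, 2, 6, 2)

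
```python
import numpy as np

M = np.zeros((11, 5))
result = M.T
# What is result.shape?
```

(5, 11)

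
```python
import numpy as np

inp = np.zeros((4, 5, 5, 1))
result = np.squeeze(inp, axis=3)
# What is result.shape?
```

(4, 5, 5)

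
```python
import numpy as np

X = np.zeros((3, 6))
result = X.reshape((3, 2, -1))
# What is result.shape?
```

(3, 2, 3)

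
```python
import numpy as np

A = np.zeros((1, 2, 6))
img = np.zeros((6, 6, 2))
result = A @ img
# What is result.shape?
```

(6, 2, 2)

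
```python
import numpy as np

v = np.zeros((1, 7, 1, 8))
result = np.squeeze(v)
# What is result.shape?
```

(7, 8)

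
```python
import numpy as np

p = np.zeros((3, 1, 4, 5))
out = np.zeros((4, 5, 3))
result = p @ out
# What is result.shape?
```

(3, 4, 4, 3)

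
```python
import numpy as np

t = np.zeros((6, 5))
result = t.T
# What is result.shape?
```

(5, 6)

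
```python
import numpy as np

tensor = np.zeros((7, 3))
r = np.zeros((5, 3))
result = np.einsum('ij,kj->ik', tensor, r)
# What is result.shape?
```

(7, 5)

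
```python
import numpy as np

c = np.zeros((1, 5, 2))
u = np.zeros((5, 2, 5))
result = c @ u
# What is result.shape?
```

(5, 5, 5)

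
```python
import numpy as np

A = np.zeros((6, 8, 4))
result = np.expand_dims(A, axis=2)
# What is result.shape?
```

(6, 8, 1, 4)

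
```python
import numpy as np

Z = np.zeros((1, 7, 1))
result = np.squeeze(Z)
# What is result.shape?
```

(7,)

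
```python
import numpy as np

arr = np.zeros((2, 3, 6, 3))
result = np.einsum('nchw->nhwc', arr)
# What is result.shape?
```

(2, 6, 3, 3)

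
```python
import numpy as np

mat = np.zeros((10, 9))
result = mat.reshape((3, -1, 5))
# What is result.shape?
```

(3, 6, 5)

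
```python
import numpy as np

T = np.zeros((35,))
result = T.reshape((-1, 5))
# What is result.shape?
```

(7, 5)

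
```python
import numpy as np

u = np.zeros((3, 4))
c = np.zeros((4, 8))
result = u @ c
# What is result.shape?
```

(3, 8)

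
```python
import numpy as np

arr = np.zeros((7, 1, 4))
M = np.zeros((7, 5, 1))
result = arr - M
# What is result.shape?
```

(7, 5, 4)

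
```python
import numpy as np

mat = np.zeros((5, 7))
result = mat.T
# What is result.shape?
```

(7, 5)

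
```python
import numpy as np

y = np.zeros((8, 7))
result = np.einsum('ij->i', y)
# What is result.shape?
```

(8,)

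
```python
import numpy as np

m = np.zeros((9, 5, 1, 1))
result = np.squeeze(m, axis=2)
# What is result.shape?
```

(9, 5, 1)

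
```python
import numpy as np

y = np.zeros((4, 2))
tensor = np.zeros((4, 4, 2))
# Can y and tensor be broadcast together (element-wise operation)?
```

Yes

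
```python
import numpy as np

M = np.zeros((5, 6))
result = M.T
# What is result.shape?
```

(6, 5)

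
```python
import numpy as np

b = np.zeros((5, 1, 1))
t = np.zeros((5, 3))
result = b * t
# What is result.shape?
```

(5, 5, 3)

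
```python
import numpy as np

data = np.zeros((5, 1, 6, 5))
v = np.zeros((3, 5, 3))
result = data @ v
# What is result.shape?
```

(5, 3, 6, 3)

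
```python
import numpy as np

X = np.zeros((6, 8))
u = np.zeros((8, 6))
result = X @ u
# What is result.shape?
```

(6, 6)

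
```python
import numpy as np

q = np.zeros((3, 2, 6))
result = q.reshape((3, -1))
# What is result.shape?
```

(3, 12)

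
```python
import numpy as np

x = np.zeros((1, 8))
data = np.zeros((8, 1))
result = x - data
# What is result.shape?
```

(8, 8)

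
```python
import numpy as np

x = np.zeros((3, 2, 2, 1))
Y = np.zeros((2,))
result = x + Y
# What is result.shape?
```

(3, 2, 2, 2)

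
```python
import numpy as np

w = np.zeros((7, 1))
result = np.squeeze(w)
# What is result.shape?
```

(7,)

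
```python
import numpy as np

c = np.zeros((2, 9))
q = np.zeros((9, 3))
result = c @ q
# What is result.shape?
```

(2, 3)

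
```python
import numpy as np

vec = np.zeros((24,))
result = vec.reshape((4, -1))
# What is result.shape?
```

(4, 6)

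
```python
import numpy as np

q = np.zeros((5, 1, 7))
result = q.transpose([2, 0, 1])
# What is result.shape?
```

(7, 5, 1)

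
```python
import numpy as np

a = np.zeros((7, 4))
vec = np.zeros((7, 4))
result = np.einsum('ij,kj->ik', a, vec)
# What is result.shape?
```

(7, 7)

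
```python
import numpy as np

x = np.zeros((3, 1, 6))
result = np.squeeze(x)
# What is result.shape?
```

(3, 6)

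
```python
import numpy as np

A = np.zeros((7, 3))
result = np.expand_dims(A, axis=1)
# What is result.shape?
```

(7, 1, 3)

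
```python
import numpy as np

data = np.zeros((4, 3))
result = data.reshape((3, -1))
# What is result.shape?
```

(3, 4)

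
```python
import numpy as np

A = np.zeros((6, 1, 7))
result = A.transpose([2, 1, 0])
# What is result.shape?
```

(7, 1, 6)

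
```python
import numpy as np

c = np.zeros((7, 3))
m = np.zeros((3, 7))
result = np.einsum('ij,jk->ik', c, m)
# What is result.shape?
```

(7, 7)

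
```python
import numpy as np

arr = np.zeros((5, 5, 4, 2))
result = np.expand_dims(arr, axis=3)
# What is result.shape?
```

(5, 5, 4, 1, 2)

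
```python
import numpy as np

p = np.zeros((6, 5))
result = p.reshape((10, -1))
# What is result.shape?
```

(10, 3)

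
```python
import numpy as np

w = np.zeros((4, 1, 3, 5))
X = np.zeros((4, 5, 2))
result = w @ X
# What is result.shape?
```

(4, 4, 3, 2)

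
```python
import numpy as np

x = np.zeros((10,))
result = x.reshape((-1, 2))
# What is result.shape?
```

(5, 2)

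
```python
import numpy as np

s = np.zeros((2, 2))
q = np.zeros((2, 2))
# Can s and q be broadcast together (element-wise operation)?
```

Yes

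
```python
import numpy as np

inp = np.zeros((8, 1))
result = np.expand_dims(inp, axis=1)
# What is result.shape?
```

(8, 1, 1)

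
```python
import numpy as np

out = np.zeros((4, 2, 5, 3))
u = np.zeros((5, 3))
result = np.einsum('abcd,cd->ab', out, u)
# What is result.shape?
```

(4, 2)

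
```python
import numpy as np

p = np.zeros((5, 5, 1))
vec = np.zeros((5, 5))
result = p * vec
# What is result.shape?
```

(5, 5, 5)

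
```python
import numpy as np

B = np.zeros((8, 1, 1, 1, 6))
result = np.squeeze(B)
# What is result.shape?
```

(8, 6)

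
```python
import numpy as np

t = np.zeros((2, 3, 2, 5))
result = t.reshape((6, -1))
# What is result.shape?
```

(6, 10)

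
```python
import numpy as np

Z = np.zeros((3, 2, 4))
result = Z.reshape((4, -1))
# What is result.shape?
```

(4, 6)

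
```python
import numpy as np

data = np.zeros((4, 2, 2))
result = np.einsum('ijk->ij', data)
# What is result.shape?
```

(4, 2)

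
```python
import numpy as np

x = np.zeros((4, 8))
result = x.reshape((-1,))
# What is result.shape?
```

(32,)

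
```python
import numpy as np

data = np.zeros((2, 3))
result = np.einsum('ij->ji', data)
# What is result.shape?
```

(3, 2)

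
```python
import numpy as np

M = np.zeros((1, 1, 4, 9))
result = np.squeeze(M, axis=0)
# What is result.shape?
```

(1, 4, 9)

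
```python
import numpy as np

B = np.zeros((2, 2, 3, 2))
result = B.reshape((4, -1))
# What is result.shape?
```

(4, 6)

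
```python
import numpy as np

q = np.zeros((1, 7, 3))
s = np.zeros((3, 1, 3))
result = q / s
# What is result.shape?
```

(3, 7, 3)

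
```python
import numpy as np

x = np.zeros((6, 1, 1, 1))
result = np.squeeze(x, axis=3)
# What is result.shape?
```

(6, 1, 1)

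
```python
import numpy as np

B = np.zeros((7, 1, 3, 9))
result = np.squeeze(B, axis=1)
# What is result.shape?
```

(7, 3, 9)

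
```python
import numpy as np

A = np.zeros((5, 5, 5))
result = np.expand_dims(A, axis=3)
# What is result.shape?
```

(5, 5, 5, 1)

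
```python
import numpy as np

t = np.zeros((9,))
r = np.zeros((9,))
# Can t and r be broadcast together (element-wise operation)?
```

Yes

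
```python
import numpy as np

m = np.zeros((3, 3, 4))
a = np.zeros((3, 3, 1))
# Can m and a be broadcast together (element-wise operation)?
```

Yes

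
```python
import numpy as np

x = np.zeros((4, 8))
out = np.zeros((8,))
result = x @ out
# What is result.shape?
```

(4,)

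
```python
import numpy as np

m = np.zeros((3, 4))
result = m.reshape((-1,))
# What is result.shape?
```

(12,)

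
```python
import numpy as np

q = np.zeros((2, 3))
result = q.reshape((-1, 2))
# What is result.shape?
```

(3, 2)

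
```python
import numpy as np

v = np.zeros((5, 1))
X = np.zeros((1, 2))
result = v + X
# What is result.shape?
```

(5, 2)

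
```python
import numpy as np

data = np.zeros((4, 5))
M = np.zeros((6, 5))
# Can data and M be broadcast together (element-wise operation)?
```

No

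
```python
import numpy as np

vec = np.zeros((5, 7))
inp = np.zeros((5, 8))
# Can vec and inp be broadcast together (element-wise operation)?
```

No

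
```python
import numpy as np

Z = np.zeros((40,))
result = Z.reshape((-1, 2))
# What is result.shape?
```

(20, 2)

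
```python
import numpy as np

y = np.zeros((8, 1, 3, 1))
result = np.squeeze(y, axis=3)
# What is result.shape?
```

(8, 1, 3)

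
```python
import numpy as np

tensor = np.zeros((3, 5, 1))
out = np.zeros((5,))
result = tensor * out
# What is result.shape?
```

(3, 5, 5)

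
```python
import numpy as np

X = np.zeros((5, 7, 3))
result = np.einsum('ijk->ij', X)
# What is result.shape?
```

(5, 7)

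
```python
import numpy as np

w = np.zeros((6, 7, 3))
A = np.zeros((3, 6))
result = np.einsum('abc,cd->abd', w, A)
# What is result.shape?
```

(6, 7, 6)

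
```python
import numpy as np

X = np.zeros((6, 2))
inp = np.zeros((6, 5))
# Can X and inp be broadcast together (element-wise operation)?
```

No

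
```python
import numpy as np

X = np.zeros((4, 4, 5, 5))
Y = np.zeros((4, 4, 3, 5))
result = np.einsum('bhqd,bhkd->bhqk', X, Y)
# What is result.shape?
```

(4, 4, 5, 3)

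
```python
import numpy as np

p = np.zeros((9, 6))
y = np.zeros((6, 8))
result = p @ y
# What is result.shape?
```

(9, 8)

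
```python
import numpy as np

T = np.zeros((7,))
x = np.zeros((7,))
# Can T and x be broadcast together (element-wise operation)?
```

Yes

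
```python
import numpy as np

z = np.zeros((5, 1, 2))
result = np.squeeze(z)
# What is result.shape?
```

(5, 2)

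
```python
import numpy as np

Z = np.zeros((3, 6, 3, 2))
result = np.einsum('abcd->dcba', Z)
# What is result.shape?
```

(2, 3, 6, 3)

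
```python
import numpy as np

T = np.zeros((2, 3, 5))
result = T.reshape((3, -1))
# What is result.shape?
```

(3, 10)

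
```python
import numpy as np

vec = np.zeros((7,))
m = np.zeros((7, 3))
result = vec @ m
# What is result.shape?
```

(3,)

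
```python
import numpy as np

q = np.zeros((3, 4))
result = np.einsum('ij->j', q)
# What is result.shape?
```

(4,)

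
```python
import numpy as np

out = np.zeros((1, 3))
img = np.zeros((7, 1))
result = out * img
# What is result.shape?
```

(7, 3)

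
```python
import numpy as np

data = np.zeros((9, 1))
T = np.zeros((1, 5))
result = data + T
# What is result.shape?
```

(9, 5)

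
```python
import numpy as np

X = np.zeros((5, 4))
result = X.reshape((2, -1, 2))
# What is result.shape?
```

(2, 5, 2)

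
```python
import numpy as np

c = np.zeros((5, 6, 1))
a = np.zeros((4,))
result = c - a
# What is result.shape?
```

(5, 6, 4)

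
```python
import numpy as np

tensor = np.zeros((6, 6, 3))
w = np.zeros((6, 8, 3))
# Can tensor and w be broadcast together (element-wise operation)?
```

No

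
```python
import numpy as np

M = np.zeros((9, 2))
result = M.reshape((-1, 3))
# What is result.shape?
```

(6, 3)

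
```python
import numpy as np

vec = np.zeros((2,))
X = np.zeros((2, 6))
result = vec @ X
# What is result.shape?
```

(6,)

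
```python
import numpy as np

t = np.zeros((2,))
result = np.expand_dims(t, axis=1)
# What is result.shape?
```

(2, 1)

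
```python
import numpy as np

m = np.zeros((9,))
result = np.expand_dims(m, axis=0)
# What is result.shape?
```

(1, 9)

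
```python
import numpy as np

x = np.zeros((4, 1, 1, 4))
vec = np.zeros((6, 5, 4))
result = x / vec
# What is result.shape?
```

(4, 6, 5, 4)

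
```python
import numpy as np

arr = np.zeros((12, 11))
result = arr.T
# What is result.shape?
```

(11, 12)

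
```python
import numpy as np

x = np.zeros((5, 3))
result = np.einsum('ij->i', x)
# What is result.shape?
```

(5,)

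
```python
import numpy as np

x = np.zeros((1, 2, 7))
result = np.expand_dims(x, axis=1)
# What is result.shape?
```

(1, 1, 2, 7)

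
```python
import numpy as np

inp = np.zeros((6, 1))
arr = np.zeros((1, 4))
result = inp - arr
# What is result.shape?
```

(6, 4)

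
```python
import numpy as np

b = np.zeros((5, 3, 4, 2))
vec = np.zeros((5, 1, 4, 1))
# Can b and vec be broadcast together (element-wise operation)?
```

Yes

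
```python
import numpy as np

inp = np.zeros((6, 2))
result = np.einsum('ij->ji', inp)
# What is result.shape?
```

(2, 6)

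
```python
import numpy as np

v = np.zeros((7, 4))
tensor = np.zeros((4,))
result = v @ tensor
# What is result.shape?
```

(7,)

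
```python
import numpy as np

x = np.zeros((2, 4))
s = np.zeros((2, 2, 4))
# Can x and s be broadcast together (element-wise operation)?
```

Yes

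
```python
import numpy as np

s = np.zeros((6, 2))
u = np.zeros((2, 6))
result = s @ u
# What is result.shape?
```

(6, 6)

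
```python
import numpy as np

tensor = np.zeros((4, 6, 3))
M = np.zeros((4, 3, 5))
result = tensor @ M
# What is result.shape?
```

(4, 6, 5)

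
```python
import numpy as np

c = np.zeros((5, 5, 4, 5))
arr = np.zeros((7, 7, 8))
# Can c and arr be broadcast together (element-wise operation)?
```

No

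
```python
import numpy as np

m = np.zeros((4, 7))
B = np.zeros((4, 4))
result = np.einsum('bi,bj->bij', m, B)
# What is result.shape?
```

(4, 7, 4)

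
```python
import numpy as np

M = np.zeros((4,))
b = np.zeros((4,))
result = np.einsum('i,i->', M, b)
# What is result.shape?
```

()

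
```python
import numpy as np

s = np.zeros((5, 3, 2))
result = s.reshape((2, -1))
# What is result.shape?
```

(2, 15)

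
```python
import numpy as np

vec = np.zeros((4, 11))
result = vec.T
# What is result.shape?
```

(11, 4)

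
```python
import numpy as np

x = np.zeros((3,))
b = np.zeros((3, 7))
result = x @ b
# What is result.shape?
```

(7,)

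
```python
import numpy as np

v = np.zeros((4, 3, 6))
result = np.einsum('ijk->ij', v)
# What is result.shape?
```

(4, 3)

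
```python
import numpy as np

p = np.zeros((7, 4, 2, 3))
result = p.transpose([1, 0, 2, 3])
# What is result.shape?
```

(4, 7, 2, 3)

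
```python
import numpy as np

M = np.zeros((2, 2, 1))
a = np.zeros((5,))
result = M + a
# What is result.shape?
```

(2, 2, 5)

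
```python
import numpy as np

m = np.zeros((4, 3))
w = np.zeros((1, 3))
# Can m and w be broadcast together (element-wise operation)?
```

Yes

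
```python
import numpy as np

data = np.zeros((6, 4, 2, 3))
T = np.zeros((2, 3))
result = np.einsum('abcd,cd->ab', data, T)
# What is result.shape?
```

(6, 4)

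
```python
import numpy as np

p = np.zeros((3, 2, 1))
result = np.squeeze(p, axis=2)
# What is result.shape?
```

(3, 2)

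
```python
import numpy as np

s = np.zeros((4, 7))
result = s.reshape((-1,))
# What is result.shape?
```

(28,)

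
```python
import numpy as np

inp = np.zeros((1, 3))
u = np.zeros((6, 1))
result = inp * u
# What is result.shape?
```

(6, 3)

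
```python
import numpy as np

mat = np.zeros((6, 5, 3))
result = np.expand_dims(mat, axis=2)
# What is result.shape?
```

(6, 5, 1, 3)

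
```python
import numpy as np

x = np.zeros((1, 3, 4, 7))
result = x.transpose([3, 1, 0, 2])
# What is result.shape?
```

(7, 3, 1, 4)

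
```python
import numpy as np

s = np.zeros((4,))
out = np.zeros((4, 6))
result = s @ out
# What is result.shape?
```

(6,)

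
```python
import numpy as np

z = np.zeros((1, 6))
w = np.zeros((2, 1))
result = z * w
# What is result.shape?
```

(2, 6)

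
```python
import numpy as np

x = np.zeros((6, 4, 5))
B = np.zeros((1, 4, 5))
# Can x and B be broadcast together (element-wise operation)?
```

Yes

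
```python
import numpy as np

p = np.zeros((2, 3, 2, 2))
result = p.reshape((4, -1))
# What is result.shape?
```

(4, 6)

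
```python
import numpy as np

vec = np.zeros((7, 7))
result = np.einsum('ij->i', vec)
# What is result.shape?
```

(7,)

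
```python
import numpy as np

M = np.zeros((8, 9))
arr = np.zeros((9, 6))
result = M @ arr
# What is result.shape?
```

(8, 6)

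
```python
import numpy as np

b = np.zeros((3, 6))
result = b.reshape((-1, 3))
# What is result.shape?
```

(6, 3)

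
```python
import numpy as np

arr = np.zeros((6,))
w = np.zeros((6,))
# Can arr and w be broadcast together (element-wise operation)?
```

Yes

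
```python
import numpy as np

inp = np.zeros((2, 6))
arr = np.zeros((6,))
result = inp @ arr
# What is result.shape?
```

(2,)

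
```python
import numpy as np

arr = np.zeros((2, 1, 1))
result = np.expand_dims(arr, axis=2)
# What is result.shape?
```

(2, 1, 1, 1)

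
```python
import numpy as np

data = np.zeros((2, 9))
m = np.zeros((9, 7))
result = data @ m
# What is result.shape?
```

(2, 7)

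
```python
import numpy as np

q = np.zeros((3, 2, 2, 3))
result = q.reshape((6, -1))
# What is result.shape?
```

(6, 6)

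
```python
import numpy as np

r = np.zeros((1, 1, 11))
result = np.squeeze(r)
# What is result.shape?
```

(11,)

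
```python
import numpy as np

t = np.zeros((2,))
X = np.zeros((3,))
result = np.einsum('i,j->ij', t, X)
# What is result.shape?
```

(2, 3)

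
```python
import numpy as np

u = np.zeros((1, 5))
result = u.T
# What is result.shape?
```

(5, 1)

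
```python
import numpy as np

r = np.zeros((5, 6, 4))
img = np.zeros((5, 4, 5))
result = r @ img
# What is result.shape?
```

(5, 6, 5)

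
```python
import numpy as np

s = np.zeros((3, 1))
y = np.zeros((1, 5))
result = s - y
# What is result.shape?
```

(3, 5)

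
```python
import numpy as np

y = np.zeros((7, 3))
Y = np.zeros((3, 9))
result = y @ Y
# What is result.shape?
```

(7, 9)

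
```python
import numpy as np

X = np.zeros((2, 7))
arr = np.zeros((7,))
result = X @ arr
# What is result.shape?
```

(2,)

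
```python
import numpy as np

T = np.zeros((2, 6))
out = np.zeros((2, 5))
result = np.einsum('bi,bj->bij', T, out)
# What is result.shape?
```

(2, 6, 5)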